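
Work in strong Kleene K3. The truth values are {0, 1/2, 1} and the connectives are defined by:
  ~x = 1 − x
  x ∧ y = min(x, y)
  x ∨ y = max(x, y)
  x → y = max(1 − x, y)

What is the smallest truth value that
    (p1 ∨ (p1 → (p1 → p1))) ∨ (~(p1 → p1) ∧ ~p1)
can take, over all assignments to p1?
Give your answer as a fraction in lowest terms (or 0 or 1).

Take p1 = 1/2:
p1 → p1 = 1/2 → 1/2 = 1/2
p1 → (p1 → p1) = 1/2 → 1/2 = 1/2
p1 ∨ (p1 → (p1 → p1)) = 1/2 ∨ 1/2 = 1/2
p1 → p1 = 1/2 → 1/2 = 1/2
~(p1 → p1) = ~1/2 = 1/2
~p1 = ~1/2 = 1/2
~(p1 → p1) ∧ ~p1 = 1/2 ∧ 1/2 = 1/2
(p1 ∨ (p1 → (p1 → p1))) ∨ (~(p1 → p1) ∧ ~p1) = 1/2 ∨ 1/2 = 1/2
No assignment yields a value below 1/2, so this is the minimum.

1/2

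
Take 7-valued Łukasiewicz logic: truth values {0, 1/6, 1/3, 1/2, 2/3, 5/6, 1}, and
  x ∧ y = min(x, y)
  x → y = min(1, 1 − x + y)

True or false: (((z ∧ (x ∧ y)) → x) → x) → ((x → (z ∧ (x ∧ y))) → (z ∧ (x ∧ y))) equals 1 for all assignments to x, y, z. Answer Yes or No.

At x = 1/2, y = 1/2, z = 0, for instance:
x ∧ y = 1/2 ∧ 1/2 = 1/2
z ∧ (x ∧ y) = 0 ∧ 1/2 = 0
(z ∧ (x ∧ y)) → x = 0 → 1/2 = 1
((z ∧ (x ∧ y)) → x) → x = 1 → 1/2 = 1/2
x → (z ∧ (x ∧ y)) = 1/2 → 0 = 1/2
(x → (z ∧ (x ∧ y))) → (z ∧ (x ∧ y)) = 1/2 → 0 = 1/2
(((z ∧ (x ∧ y)) → x) → x) → ((x → (z ∧ (x ∧ y))) → (z ∧ (x ∧ y))) = 1/2 → 1/2 = 1
and checking the remaining 342 assignments likewise gives ≥ 1 in every case.

Yes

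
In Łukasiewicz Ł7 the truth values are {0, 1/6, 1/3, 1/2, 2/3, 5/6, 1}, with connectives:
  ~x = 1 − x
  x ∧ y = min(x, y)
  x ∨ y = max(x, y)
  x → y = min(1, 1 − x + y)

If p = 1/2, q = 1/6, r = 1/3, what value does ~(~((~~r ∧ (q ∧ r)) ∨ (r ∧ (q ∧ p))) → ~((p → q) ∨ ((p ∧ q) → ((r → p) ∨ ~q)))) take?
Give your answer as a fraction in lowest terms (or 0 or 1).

5/6

~r = ~1/3 = 2/3
~~r = ~2/3 = 1/3
q ∧ r = 1/6 ∧ 1/3 = 1/6
~~r ∧ (q ∧ r) = 1/3 ∧ 1/6 = 1/6
q ∧ p = 1/6 ∧ 1/2 = 1/6
r ∧ (q ∧ p) = 1/3 ∧ 1/6 = 1/6
(~~r ∧ (q ∧ r)) ∨ (r ∧ (q ∧ p)) = 1/6 ∨ 1/6 = 1/6
~((~~r ∧ (q ∧ r)) ∨ (r ∧ (q ∧ p))) = ~1/6 = 5/6
p → q = 1/2 → 1/6 = 2/3
p ∧ q = 1/2 ∧ 1/6 = 1/6
r → p = 1/3 → 1/2 = 1
~q = ~1/6 = 5/6
(r → p) ∨ ~q = 1 ∨ 5/6 = 1
(p ∧ q) → ((r → p) ∨ ~q) = 1/6 → 1 = 1
(p → q) ∨ ((p ∧ q) → ((r → p) ∨ ~q)) = 2/3 ∨ 1 = 1
~((p → q) ∨ ((p ∧ q) → ((r → p) ∨ ~q))) = ~1 = 0
~((~~r ∧ (q ∧ r)) ∨ (r ∧ (q ∧ p))) → ~((p → q) ∨ ((p ∧ q) → ((r → p) ∨ ~q))) = 5/6 → 0 = 1/6
~(~((~~r ∧ (q ∧ r)) ∨ (r ∧ (q ∧ p))) → ~((p → q) ∨ ((p ∧ q) → ((r → p) ∨ ~q)))) = ~1/6 = 5/6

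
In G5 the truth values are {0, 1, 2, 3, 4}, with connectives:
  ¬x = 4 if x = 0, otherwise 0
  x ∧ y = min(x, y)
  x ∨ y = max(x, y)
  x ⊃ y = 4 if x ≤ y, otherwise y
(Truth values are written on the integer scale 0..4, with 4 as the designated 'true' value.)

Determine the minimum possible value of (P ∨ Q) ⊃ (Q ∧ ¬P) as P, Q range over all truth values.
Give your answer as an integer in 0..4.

Take P = 1, Q = 0:
P ∨ Q = 1 ∨ 0 = 1
¬P = ¬1 = 0
Q ∧ ¬P = 0 ∧ 0 = 0
(P ∨ Q) ⊃ (Q ∧ ¬P) = 1 ⊃ 0 = 0
No assignment yields a value below 0, so this is the minimum.

0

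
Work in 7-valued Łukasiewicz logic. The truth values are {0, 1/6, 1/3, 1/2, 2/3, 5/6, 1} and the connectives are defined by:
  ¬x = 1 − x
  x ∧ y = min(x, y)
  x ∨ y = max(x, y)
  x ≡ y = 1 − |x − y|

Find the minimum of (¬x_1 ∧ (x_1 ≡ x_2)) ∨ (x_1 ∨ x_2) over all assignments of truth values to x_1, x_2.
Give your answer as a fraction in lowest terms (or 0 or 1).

1/2

Take x_1 = 0, x_2 = 1/2:
¬x_1 = ¬0 = 1
x_1 ≡ x_2 = 0 ≡ 1/2 = 1/2
¬x_1 ∧ (x_1 ≡ x_2) = 1 ∧ 1/2 = 1/2
x_1 ∨ x_2 = 0 ∨ 1/2 = 1/2
(¬x_1 ∧ (x_1 ≡ x_2)) ∨ (x_1 ∨ x_2) = 1/2 ∨ 1/2 = 1/2
No assignment yields a value below 1/2, so this is the minimum.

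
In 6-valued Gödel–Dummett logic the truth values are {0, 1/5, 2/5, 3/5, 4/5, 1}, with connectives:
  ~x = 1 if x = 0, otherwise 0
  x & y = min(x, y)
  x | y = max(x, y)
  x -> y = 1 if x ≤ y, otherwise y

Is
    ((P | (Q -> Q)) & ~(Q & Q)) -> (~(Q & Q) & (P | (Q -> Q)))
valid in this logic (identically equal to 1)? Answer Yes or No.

Yes

At P = 2/5, Q = 0, for instance:
Q -> Q = 0 -> 0 = 1
P | (Q -> Q) = 2/5 | 1 = 1
Q & Q = 0 & 0 = 0
~(Q & Q) = ~0 = 1
(P | (Q -> Q)) & ~(Q & Q) = 1 & 1 = 1
~(Q & Q) & (P | (Q -> Q)) = 1 & 1 = 1
((P | (Q -> Q)) & ~(Q & Q)) -> (~(Q & Q) & (P | (Q -> Q))) = 1 -> 1 = 1
and checking the remaining 35 assignments likewise gives ≥ 1 in every case.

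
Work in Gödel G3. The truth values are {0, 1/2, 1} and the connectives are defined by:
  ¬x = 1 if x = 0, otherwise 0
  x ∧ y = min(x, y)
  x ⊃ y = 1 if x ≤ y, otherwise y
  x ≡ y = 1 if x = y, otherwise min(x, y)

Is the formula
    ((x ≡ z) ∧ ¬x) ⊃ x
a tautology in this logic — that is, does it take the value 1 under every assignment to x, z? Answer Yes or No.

Counterexample: take x = 0, z = 0.
x ≡ z = 0 ≡ 0 = 1
¬x = ¬0 = 1
(x ≡ z) ∧ ¬x = 1 ∧ 1 = 1
((x ≡ z) ∧ ¬x) ⊃ x = 1 ⊃ 0 = 0
This gives 0 ≠ 1.

No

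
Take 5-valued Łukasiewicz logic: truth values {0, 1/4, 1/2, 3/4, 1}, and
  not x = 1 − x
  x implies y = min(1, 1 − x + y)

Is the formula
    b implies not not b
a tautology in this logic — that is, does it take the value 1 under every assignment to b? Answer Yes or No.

Yes

b = 0 ↦ 1
b = 1/4 ↦ 1
b = 1/2 ↦ 1
b = 3/4 ↦ 1
b = 1 ↦ 1
Every assignment gives a value ≥ 1.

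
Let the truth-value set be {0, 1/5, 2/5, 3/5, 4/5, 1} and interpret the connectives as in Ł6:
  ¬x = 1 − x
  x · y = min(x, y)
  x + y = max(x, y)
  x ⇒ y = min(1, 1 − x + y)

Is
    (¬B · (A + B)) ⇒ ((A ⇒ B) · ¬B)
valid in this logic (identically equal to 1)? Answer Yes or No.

Counterexample: take A = 3/5, B = 0.
¬B = ¬0 = 1
A + B = 3/5 + 0 = 3/5
¬B · (A + B) = 1 · 3/5 = 3/5
A ⇒ B = 3/5 ⇒ 0 = 2/5
¬B = ¬0 = 1
(A ⇒ B) · ¬B = 2/5 · 1 = 2/5
(¬B · (A + B)) ⇒ ((A ⇒ B) · ¬B) = 3/5 ⇒ 2/5 = 4/5
This gives 4/5 ≠ 1.

No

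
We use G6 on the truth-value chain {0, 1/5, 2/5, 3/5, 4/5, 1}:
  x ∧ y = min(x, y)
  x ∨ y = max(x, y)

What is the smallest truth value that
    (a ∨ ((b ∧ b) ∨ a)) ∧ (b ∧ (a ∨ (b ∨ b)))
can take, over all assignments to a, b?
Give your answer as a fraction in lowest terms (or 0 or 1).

0

Take a = 0, b = 0:
b ∧ b = 0 ∧ 0 = 0
(b ∧ b) ∨ a = 0 ∨ 0 = 0
a ∨ ((b ∧ b) ∨ a) = 0 ∨ 0 = 0
b ∨ b = 0 ∨ 0 = 0
a ∨ (b ∨ b) = 0 ∨ 0 = 0
b ∧ (a ∨ (b ∨ b)) = 0 ∧ 0 = 0
(a ∨ ((b ∧ b) ∨ a)) ∧ (b ∧ (a ∨ (b ∨ b))) = 0 ∧ 0 = 0
No assignment yields a value below 0, so this is the minimum.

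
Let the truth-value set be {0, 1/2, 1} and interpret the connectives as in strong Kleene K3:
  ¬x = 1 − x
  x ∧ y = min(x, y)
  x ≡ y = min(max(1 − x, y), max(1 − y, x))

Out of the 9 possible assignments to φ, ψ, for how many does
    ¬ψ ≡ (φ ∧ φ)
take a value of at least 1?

2

φ = 0, ψ = 0 ↦ 0  <
φ = 0, ψ = 1/2 ↦ 1/2  <
φ = 0, ψ = 1 ↦ 1  ≥
φ = 1/2, ψ = 0 ↦ 1/2  <
φ = 1/2, ψ = 1/2 ↦ 1/2  <
φ = 1/2, ψ = 1 ↦ 1/2  <
φ = 1, ψ = 0 ↦ 1  ≥
φ = 1, ψ = 1/2 ↦ 1/2  <
φ = 1, ψ = 1 ↦ 0  <
So 2 of the 9 assignments meet the threshold.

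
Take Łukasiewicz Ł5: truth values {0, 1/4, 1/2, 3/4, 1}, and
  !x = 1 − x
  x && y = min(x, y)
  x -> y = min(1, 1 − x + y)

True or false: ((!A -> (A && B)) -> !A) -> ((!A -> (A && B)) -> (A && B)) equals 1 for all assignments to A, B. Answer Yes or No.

Counterexample: take A = 1/4, B = 0.
!A = !1/4 = 3/4
A && B = 1/4 && 0 = 0
!A -> (A && B) = 3/4 -> 0 = 1/4
!A = !1/4 = 3/4
(!A -> (A && B)) -> !A = 1/4 -> 3/4 = 1
!A = !1/4 = 3/4
A && B = 1/4 && 0 = 0
!A -> (A && B) = 3/4 -> 0 = 1/4
A && B = 1/4 && 0 = 0
(!A -> (A && B)) -> (A && B) = 1/4 -> 0 = 3/4
((!A -> (A && B)) -> !A) -> ((!A -> (A && B)) -> (A && B)) = 1 -> 3/4 = 3/4
This gives 3/4 ≠ 1.

No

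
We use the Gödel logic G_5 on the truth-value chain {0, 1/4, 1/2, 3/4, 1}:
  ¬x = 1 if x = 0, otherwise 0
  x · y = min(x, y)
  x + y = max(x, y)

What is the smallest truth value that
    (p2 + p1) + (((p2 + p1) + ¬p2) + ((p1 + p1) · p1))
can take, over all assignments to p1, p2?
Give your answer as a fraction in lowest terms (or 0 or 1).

1/4

Take p1 = 0, p2 = 1/4:
p2 + p1 = 1/4 + 0 = 1/4
p2 + p1 = 1/4 + 0 = 1/4
¬p2 = ¬1/4 = 0
(p2 + p1) + ¬p2 = 1/4 + 0 = 1/4
p1 + p1 = 0 + 0 = 0
(p1 + p1) · p1 = 0 · 0 = 0
((p2 + p1) + ¬p2) + ((p1 + p1) · p1) = 1/4 + 0 = 1/4
(p2 + p1) + (((p2 + p1) + ¬p2) + ((p1 + p1) · p1)) = 1/4 + 1/4 = 1/4
No assignment yields a value below 1/4, so this is the minimum.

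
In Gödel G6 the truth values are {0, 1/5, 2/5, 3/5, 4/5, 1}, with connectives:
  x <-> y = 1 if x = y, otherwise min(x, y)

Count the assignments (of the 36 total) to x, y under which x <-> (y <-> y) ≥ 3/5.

value 1: 6 assignments (counts)
value 4/5: 6 assignments (counts)
value 3/5: 6 assignments (counts)
value 2/5: 6 assignments
value 1/5: 6 assignments
value 0: 6 assignments
So 18 of the 36 assignments meet the threshold.

18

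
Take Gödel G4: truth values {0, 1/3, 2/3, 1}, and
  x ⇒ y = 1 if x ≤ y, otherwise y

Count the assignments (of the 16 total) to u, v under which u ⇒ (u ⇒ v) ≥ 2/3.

11

u = 0, v = 0 ↦ 1  ≥
u = 0, v = 1/3 ↦ 1  ≥
u = 0, v = 2/3 ↦ 1  ≥
u = 0, v = 1 ↦ 1  ≥
u = 1/3, v = 0 ↦ 0  <
u = 1/3, v = 1/3 ↦ 1  ≥
u = 1/3, v = 2/3 ↦ 1  ≥
u = 1/3, v = 1 ↦ 1  ≥
u = 2/3, v = 0 ↦ 0  <
u = 2/3, v = 1/3 ↦ 1/3  <
u = 2/3, v = 2/3 ↦ 1  ≥
u = 2/3, v = 1 ↦ 1  ≥
u = 1, v = 0 ↦ 0  <
u = 1, v = 1/3 ↦ 1/3  <
u = 1, v = 2/3 ↦ 2/3  ≥
u = 1, v = 1 ↦ 1  ≥
So 11 of the 16 assignments meet the threshold.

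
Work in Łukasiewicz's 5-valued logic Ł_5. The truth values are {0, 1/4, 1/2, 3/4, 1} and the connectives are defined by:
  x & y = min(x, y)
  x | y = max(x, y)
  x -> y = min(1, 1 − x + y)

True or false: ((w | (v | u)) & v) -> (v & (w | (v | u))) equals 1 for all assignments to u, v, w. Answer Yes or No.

At u = 1, v = 0, w = 1/4, for instance:
v | u = 0 | 1 = 1
w | (v | u) = 1/4 | 1 = 1
(w | (v | u)) & v = 1 & 0 = 0
v & (w | (v | u)) = 0 & 1 = 0
((w | (v | u)) & v) -> (v & (w | (v | u))) = 0 -> 0 = 1
and checking the remaining 124 assignments likewise gives ≥ 1 in every case.

Yes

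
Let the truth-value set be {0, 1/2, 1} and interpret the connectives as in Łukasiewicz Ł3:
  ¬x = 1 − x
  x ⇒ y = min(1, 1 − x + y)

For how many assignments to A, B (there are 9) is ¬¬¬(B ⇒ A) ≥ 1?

1

A = 0, B = 0 ↦ 0  <
A = 0, B = 1/2 ↦ 1/2  <
A = 0, B = 1 ↦ 1  ≥
A = 1/2, B = 0 ↦ 0  <
A = 1/2, B = 1/2 ↦ 0  <
A = 1/2, B = 1 ↦ 1/2  <
A = 1, B = 0 ↦ 0  <
A = 1, B = 1/2 ↦ 0  <
A = 1, B = 1 ↦ 0  <
So 1 of the 9 assignments meets the threshold.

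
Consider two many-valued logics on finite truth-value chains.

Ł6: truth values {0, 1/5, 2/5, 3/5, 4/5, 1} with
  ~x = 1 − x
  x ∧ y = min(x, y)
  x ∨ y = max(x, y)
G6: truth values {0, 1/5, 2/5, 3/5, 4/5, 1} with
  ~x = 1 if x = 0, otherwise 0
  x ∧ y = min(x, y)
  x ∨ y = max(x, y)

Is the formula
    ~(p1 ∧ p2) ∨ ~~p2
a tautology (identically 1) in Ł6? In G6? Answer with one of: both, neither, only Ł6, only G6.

only G6

In Ł6: at p1 = 1/5, p2 = 1/5 the value is 4/5 — not a tautology.
In G6: every assignment gives 1 — tautology.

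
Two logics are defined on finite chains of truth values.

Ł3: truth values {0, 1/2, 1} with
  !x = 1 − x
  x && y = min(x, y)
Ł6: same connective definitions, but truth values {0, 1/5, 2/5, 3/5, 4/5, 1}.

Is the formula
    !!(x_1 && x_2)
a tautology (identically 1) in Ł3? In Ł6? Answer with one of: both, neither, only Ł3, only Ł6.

neither

In Ł3: at x_1 = 0, x_2 = 0 the value is 0 — not a tautology.
In Ł6: at x_1 = 0, x_2 = 0 the value is 0 — not a tautology.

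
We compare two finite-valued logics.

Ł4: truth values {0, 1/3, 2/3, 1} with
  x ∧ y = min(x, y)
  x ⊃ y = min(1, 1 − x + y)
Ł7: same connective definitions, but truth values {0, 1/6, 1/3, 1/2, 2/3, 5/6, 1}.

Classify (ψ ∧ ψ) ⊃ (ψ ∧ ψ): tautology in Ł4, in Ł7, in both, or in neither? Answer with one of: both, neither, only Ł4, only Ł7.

both

In Ł4: every assignment gives 1 — tautology.
In Ł7: every assignment gives 1 — tautology.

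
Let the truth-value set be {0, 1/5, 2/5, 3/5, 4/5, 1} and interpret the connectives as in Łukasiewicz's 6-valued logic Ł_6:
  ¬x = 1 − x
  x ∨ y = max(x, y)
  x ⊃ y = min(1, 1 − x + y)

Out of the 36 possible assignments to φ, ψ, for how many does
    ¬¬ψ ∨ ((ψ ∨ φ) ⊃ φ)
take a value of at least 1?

26

value 1: 26 assignments (counts)
value 4/5: 7 assignments
value 3/5: 3 assignments
So 26 of the 36 assignments meet the threshold.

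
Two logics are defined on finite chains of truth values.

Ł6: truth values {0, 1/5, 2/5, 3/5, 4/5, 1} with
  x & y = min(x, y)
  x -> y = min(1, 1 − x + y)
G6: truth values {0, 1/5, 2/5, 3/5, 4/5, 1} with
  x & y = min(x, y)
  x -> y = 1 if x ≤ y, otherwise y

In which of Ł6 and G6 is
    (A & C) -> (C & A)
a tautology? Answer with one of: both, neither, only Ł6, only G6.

both

In Ł6: every assignment gives 1 — tautology.
In G6: every assignment gives 1 — tautology.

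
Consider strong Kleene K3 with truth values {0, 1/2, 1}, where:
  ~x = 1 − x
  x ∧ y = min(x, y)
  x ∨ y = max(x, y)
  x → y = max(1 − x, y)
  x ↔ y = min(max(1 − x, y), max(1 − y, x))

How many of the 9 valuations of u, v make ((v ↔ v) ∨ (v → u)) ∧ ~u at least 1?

u = 0, v = 0 ↦ 1  ≥
u = 0, v = 1/2 ↦ 1/2  <
u = 0, v = 1 ↦ 1  ≥
u = 1/2, v = 0 ↦ 1/2  <
u = 1/2, v = 1/2 ↦ 1/2  <
u = 1/2, v = 1 ↦ 1/2  <
u = 1, v = 0 ↦ 0  <
u = 1, v = 1/2 ↦ 0  <
u = 1, v = 1 ↦ 0  <
So 2 of the 9 assignments meet the threshold.

2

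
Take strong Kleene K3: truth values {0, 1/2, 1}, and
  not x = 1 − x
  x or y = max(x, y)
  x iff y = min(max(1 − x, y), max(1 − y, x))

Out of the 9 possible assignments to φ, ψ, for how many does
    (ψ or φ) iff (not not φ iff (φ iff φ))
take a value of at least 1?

4

φ = 0, ψ = 0 ↦ 1  ≥
φ = 0, ψ = 1/2 ↦ 1/2  <
φ = 0, ψ = 1 ↦ 0  <
φ = 1/2, ψ = 0 ↦ 1/2  <
φ = 1/2, ψ = 1/2 ↦ 1/2  <
φ = 1/2, ψ = 1 ↦ 1/2  <
φ = 1, ψ = 0 ↦ 1  ≥
φ = 1, ψ = 1/2 ↦ 1  ≥
φ = 1, ψ = 1 ↦ 1  ≥
So 4 of the 9 assignments meet the threshold.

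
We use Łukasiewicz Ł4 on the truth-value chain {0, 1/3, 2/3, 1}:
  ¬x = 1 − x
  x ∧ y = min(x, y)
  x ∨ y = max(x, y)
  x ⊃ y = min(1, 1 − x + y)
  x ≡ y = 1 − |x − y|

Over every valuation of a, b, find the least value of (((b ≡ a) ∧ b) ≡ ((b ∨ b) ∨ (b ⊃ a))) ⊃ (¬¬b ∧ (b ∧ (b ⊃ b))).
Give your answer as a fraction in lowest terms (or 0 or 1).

2/3

Take a = 0, b = 1/3:
b ≡ a = 1/3 ≡ 0 = 2/3
(b ≡ a) ∧ b = 2/3 ∧ 1/3 = 1/3
b ∨ b = 1/3 ∨ 1/3 = 1/3
b ⊃ a = 1/3 ⊃ 0 = 2/3
(b ∨ b) ∨ (b ⊃ a) = 1/3 ∨ 2/3 = 2/3
((b ≡ a) ∧ b) ≡ ((b ∨ b) ∨ (b ⊃ a)) = 1/3 ≡ 2/3 = 2/3
¬b = ¬1/3 = 2/3
¬¬b = ¬2/3 = 1/3
b ⊃ b = 1/3 ⊃ 1/3 = 1
b ∧ (b ⊃ b) = 1/3 ∧ 1 = 1/3
¬¬b ∧ (b ∧ (b ⊃ b)) = 1/3 ∧ 1/3 = 1/3
(((b ≡ a) ∧ b) ≡ ((b ∨ b) ∨ (b ⊃ a))) ⊃ (¬¬b ∧ (b ∧ (b ⊃ b))) = 2/3 ⊃ 1/3 = 2/3
No assignment yields a value below 2/3, so this is the minimum.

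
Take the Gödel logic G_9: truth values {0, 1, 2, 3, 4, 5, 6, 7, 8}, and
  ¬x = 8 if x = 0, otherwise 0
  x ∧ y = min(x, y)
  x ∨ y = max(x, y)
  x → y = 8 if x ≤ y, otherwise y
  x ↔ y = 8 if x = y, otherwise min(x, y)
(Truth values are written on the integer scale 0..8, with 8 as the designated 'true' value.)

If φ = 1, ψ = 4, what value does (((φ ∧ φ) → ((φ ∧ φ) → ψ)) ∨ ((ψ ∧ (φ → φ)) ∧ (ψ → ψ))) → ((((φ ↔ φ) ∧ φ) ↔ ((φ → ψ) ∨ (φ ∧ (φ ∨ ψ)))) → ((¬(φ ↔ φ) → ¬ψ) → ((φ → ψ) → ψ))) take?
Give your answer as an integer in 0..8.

8

φ ∧ φ = 1 ∧ 1 = 1
φ ∧ φ = 1 ∧ 1 = 1
(φ ∧ φ) → ψ = 1 → 4 = 8
(φ ∧ φ) → ((φ ∧ φ) → ψ) = 1 → 8 = 8
φ → φ = 1 → 1 = 8
ψ ∧ (φ → φ) = 4 ∧ 8 = 4
ψ → ψ = 4 → 4 = 8
(ψ ∧ (φ → φ)) ∧ (ψ → ψ) = 4 ∧ 8 = 4
((φ ∧ φ) → ((φ ∧ φ) → ψ)) ∨ ((ψ ∧ (φ → φ)) ∧ (ψ → ψ)) = 8 ∨ 4 = 8
φ ↔ φ = 1 ↔ 1 = 8
(φ ↔ φ) ∧ φ = 8 ∧ 1 = 1
φ → ψ = 1 → 4 = 8
φ ∨ ψ = 1 ∨ 4 = 4
φ ∧ (φ ∨ ψ) = 1 ∧ 4 = 1
(φ → ψ) ∨ (φ ∧ (φ ∨ ψ)) = 8 ∨ 1 = 8
((φ ↔ φ) ∧ φ) ↔ ((φ → ψ) ∨ (φ ∧ (φ ∨ ψ))) = 1 ↔ 8 = 1
φ ↔ φ = 1 ↔ 1 = 8
¬(φ ↔ φ) = ¬8 = 0
¬ψ = ¬4 = 0
¬(φ ↔ φ) → ¬ψ = 0 → 0 = 8
φ → ψ = 1 → 4 = 8
(φ → ψ) → ψ = 8 → 4 = 4
(¬(φ ↔ φ) → ¬ψ) → ((φ → ψ) → ψ) = 8 → 4 = 4
(((φ ↔ φ) ∧ φ) ↔ ((φ → ψ) ∨ (φ ∧ (φ ∨ ψ)))) → ((¬(φ ↔ φ) → ¬ψ) → ((φ → ψ) → ψ)) = 1 → 4 = 8
(((φ ∧ φ) → ((φ ∧ φ) → ψ)) ∨ ((ψ ∧ (φ → φ)) ∧ (ψ → ψ))) → ((((φ ↔ φ) ∧ φ) ↔ ((φ → ψ) ∨ (φ ∧ (φ ∨ ψ)))) → ((¬(φ ↔ φ) → ¬ψ) → ((φ → ψ) → ψ))) = 8 → 8 = 8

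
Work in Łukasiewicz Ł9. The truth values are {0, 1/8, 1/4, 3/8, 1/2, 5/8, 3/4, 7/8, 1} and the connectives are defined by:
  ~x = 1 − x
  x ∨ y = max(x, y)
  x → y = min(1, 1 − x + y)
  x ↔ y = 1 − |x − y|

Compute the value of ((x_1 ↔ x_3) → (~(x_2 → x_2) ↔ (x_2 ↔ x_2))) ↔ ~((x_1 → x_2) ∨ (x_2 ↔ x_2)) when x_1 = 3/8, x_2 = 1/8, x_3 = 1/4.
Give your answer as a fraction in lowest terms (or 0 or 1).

x_1 ↔ x_3 = 3/8 ↔ 1/4 = 7/8
x_2 → x_2 = 1/8 → 1/8 = 1
~(x_2 → x_2) = ~1 = 0
x_2 ↔ x_2 = 1/8 ↔ 1/8 = 1
~(x_2 → x_2) ↔ (x_2 ↔ x_2) = 0 ↔ 1 = 0
(x_1 ↔ x_3) → (~(x_2 → x_2) ↔ (x_2 ↔ x_2)) = 7/8 → 0 = 1/8
x_1 → x_2 = 3/8 → 1/8 = 3/4
x_2 ↔ x_2 = 1/8 ↔ 1/8 = 1
(x_1 → x_2) ∨ (x_2 ↔ x_2) = 3/4 ∨ 1 = 1
~((x_1 → x_2) ∨ (x_2 ↔ x_2)) = ~1 = 0
((x_1 ↔ x_3) → (~(x_2 → x_2) ↔ (x_2 ↔ x_2))) ↔ ~((x_1 → x_2) ∨ (x_2 ↔ x_2)) = 1/8 ↔ 0 = 7/8

7/8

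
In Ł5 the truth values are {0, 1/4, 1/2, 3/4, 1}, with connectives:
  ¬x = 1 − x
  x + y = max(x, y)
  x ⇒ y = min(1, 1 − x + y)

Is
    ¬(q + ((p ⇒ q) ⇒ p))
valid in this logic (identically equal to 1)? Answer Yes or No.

Counterexample: take p = 0, q = 1/4.
p ⇒ q = 0 ⇒ 1/4 = 1
(p ⇒ q) ⇒ p = 1 ⇒ 0 = 0
q + ((p ⇒ q) ⇒ p) = 1/4 + 0 = 1/4
¬(q + ((p ⇒ q) ⇒ p)) = ¬1/4 = 3/4
This gives 3/4 ≠ 1.

No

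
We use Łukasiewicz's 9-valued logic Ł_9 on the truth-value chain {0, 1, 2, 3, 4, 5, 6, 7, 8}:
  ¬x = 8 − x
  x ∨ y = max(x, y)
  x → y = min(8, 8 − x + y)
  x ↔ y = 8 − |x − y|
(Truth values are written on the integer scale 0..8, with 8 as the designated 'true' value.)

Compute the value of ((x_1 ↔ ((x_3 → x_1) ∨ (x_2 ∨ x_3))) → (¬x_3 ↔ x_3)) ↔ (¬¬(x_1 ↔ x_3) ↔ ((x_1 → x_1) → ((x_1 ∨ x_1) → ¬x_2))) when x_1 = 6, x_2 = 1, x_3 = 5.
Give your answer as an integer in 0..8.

x_3 → x_1 = 5 → 6 = 8
x_2 ∨ x_3 = 1 ∨ 5 = 5
(x_3 → x_1) ∨ (x_2 ∨ x_3) = 8 ∨ 5 = 8
x_1 ↔ ((x_3 → x_1) ∨ (x_2 ∨ x_3)) = 6 ↔ 8 = 6
¬x_3 = ¬5 = 3
¬x_3 ↔ x_3 = 3 ↔ 5 = 6
(x_1 ↔ ((x_3 → x_1) ∨ (x_2 ∨ x_3))) → (¬x_3 ↔ x_3) = 6 → 6 = 8
x_1 ↔ x_3 = 6 ↔ 5 = 7
¬(x_1 ↔ x_3) = ¬7 = 1
¬¬(x_1 ↔ x_3) = ¬1 = 7
x_1 → x_1 = 6 → 6 = 8
x_1 ∨ x_1 = 6 ∨ 6 = 6
¬x_2 = ¬1 = 7
(x_1 ∨ x_1) → ¬x_2 = 6 → 7 = 8
(x_1 → x_1) → ((x_1 ∨ x_1) → ¬x_2) = 8 → 8 = 8
¬¬(x_1 ↔ x_3) ↔ ((x_1 → x_1) → ((x_1 ∨ x_1) → ¬x_2)) = 7 ↔ 8 = 7
((x_1 ↔ ((x_3 → x_1) ∨ (x_2 ∨ x_3))) → (¬x_3 ↔ x_3)) ↔ (¬¬(x_1 ↔ x_3) ↔ ((x_1 → x_1) → ((x_1 ∨ x_1) → ¬x_2))) = 8 ↔ 7 = 7

7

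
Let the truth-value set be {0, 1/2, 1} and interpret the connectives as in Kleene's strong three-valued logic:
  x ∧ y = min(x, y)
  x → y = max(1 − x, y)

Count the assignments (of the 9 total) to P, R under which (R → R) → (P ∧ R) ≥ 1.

P = 0, R = 0 ↦ 0  <
P = 0, R = 1/2 ↦ 1/2  <
P = 0, R = 1 ↦ 0  <
P = 1/2, R = 0 ↦ 0  <
P = 1/2, R = 1/2 ↦ 1/2  <
P = 1/2, R = 1 ↦ 1/2  <
P = 1, R = 0 ↦ 0  <
P = 1, R = 1/2 ↦ 1/2  <
P = 1, R = 1 ↦ 1  ≥
So 1 of the 9 assignments meets the threshold.

1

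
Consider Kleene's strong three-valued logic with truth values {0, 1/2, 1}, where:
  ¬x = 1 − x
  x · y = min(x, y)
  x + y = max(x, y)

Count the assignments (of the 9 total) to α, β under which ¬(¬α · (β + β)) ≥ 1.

α = 0, β = 0 ↦ 1  ≥
α = 0, β = 1/2 ↦ 1/2  <
α = 0, β = 1 ↦ 0  <
α = 1/2, β = 0 ↦ 1  ≥
α = 1/2, β = 1/2 ↦ 1/2  <
α = 1/2, β = 1 ↦ 1/2  <
α = 1, β = 0 ↦ 1  ≥
α = 1, β = 1/2 ↦ 1  ≥
α = 1, β = 1 ↦ 1  ≥
So 5 of the 9 assignments meet the threshold.

5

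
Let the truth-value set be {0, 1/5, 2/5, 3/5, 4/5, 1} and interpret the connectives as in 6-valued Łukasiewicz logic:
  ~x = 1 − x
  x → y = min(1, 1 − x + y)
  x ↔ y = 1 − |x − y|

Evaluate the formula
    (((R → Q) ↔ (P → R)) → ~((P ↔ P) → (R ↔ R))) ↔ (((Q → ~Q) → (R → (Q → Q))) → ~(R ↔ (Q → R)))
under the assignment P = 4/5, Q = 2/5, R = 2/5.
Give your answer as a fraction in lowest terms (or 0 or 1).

R → Q = 2/5 → 2/5 = 1
P → R = 4/5 → 2/5 = 3/5
(R → Q) ↔ (P → R) = 1 ↔ 3/5 = 3/5
P ↔ P = 4/5 ↔ 4/5 = 1
R ↔ R = 2/5 ↔ 2/5 = 1
(P ↔ P) → (R ↔ R) = 1 → 1 = 1
~((P ↔ P) → (R ↔ R)) = ~1 = 0
((R → Q) ↔ (P → R)) → ~((P ↔ P) → (R ↔ R)) = 3/5 → 0 = 2/5
~Q = ~2/5 = 3/5
Q → ~Q = 2/5 → 3/5 = 1
Q → Q = 2/5 → 2/5 = 1
R → (Q → Q) = 2/5 → 1 = 1
(Q → ~Q) → (R → (Q → Q)) = 1 → 1 = 1
Q → R = 2/5 → 2/5 = 1
R ↔ (Q → R) = 2/5 ↔ 1 = 2/5
~(R ↔ (Q → R)) = ~2/5 = 3/5
((Q → ~Q) → (R → (Q → Q))) → ~(R ↔ (Q → R)) = 1 → 3/5 = 3/5
(((R → Q) ↔ (P → R)) → ~((P ↔ P) → (R ↔ R))) ↔ (((Q → ~Q) → (R → (Q → Q))) → ~(R ↔ (Q → R))) = 2/5 ↔ 3/5 = 4/5

4/5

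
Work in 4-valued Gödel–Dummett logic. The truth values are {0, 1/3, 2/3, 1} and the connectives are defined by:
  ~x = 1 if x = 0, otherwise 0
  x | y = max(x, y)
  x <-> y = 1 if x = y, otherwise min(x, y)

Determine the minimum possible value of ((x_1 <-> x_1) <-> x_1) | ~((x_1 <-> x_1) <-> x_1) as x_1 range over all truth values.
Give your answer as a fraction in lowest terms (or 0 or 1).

1/3

Take x_1 = 1/3:
x_1 <-> x_1 = 1/3 <-> 1/3 = 1
(x_1 <-> x_1) <-> x_1 = 1 <-> 1/3 = 1/3
x_1 <-> x_1 = 1/3 <-> 1/3 = 1
(x_1 <-> x_1) <-> x_1 = 1 <-> 1/3 = 1/3
~((x_1 <-> x_1) <-> x_1) = ~1/3 = 0
((x_1 <-> x_1) <-> x_1) | ~((x_1 <-> x_1) <-> x_1) = 1/3 | 0 = 1/3
No assignment yields a value below 1/3, so this is the minimum.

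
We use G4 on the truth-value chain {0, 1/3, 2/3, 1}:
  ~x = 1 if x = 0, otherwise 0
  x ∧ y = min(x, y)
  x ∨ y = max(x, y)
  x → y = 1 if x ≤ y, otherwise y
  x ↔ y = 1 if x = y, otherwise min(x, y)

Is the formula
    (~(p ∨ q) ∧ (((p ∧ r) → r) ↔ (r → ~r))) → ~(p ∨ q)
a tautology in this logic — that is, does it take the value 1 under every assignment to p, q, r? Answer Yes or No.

At p = 2/3, q = 1, r = 0, for instance:
p ∨ q = 2/3 ∨ 1 = 1
~(p ∨ q) = ~1 = 0
p ∧ r = 2/3 ∧ 0 = 0
(p ∧ r) → r = 0 → 0 = 1
~r = ~0 = 1
r → ~r = 0 → 1 = 1
((p ∧ r) → r) ↔ (r → ~r) = 1 ↔ 1 = 1
~(p ∨ q) ∧ (((p ∧ r) → r) ↔ (r → ~r)) = 0 ∧ 1 = 0
(~(p ∨ q) ∧ (((p ∧ r) → r) ↔ (r → ~r))) → ~(p ∨ q) = 0 → 0 = 1
and checking the remaining 63 assignments likewise gives ≥ 1 in every case.

Yes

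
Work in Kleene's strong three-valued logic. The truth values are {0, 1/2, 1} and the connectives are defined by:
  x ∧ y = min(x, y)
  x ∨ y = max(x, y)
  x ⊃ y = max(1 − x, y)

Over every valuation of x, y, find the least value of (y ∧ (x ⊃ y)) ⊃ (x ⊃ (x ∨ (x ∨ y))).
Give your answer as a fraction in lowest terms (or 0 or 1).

Take x = 1/2, y = 1/2:
x ⊃ y = 1/2 ⊃ 1/2 = 1/2
y ∧ (x ⊃ y) = 1/2 ∧ 1/2 = 1/2
x ∨ y = 1/2 ∨ 1/2 = 1/2
x ∨ (x ∨ y) = 1/2 ∨ 1/2 = 1/2
x ⊃ (x ∨ (x ∨ y)) = 1/2 ⊃ 1/2 = 1/2
(y ∧ (x ⊃ y)) ⊃ (x ⊃ (x ∨ (x ∨ y))) = 1/2 ⊃ 1/2 = 1/2
No assignment yields a value below 1/2, so this is the minimum.

1/2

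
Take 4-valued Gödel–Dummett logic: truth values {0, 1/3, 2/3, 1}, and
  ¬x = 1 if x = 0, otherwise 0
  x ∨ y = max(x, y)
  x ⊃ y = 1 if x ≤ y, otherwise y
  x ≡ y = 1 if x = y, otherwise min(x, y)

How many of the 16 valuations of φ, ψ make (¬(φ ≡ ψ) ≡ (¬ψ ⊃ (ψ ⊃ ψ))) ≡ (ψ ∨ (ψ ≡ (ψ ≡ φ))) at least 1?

φ = 0, ψ = 0 ↦ 1  ≥
φ = 0, ψ = 1/3 ↦ 1/3  <
φ = 0, ψ = 2/3 ↦ 2/3  <
φ = 0, ψ = 1 ↦ 1  ≥
φ = 1/3, ψ = 0 ↦ 1  ≥
φ = 1/3, ψ = 1/3 ↦ 0  <
φ = 1/3, ψ = 2/3 ↦ 0  <
φ = 1/3, ψ = 1 ↦ 0  <
φ = 2/3, ψ = 0 ↦ 1  ≥
φ = 2/3, ψ = 1/3 ↦ 0  <
φ = 2/3, ψ = 2/3 ↦ 0  <
φ = 2/3, ψ = 1 ↦ 0  <
φ = 1, ψ = 0 ↦ 1  ≥
φ = 1, ψ = 1/3 ↦ 0  <
φ = 1, ψ = 2/3 ↦ 0  <
φ = 1, ψ = 1 ↦ 0  <
So 5 of the 16 assignments meet the threshold.

5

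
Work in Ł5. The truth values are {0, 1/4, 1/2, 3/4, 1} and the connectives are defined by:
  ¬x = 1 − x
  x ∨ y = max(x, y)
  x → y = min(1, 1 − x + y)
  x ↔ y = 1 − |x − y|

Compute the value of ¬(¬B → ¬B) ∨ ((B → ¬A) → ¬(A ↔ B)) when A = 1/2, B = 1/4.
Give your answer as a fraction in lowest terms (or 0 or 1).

1/4

¬B = ¬1/4 = 3/4
¬B = ¬1/4 = 3/4
¬B → ¬B = 3/4 → 3/4 = 1
¬(¬B → ¬B) = ¬1 = 0
¬A = ¬1/2 = 1/2
B → ¬A = 1/4 → 1/2 = 1
A ↔ B = 1/2 ↔ 1/4 = 3/4
¬(A ↔ B) = ¬3/4 = 1/4
(B → ¬A) → ¬(A ↔ B) = 1 → 1/4 = 1/4
¬(¬B → ¬B) ∨ ((B → ¬A) → ¬(A ↔ B)) = 0 ∨ 1/4 = 1/4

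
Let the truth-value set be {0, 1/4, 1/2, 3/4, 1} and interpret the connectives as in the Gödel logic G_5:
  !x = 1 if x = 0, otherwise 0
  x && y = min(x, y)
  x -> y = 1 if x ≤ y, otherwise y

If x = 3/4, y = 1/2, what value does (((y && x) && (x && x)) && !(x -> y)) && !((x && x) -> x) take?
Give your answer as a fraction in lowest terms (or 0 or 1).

0

y && x = 1/2 && 3/4 = 1/2
x && x = 3/4 && 3/4 = 3/4
(y && x) && (x && x) = 1/2 && 3/4 = 1/2
x -> y = 3/4 -> 1/2 = 1/2
!(x -> y) = !1/2 = 0
((y && x) && (x && x)) && !(x -> y) = 1/2 && 0 = 0
x && x = 3/4 && 3/4 = 3/4
(x && x) -> x = 3/4 -> 3/4 = 1
!((x && x) -> x) = !1 = 0
(((y && x) && (x && x)) && !(x -> y)) && !((x && x) -> x) = 0 && 0 = 0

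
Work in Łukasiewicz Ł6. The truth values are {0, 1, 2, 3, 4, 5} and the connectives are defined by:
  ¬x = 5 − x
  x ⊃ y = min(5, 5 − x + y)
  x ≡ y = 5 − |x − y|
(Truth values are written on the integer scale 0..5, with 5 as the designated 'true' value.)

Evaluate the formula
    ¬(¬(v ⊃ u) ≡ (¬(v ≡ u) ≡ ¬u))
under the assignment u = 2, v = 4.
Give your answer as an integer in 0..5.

v ⊃ u = 4 ⊃ 2 = 3
¬(v ⊃ u) = ¬3 = 2
v ≡ u = 4 ≡ 2 = 3
¬(v ≡ u) = ¬3 = 2
¬u = ¬2 = 3
¬(v ≡ u) ≡ ¬u = 2 ≡ 3 = 4
¬(v ⊃ u) ≡ (¬(v ≡ u) ≡ ¬u) = 2 ≡ 4 = 3
¬(¬(v ⊃ u) ≡ (¬(v ≡ u) ≡ ¬u)) = ¬3 = 2

2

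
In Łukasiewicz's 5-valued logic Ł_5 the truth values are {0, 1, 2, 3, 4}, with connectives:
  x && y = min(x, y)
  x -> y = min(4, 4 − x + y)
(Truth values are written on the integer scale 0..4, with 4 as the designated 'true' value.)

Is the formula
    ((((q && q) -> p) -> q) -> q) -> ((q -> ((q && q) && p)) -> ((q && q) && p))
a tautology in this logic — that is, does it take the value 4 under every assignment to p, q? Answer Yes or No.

No

Counterexample: take p = 0, q = 0.
q && q = 0 && 0 = 0
(q && q) -> p = 0 -> 0 = 4
((q && q) -> p) -> q = 4 -> 0 = 0
(((q && q) -> p) -> q) -> q = 0 -> 0 = 4
q && q = 0 && 0 = 0
(q && q) && p = 0 && 0 = 0
q -> ((q && q) && p) = 0 -> 0 = 4
q && q = 0 && 0 = 0
(q && q) && p = 0 && 0 = 0
(q -> ((q && q) && p)) -> ((q && q) && p) = 4 -> 0 = 0
((((q && q) -> p) -> q) -> q) -> ((q -> ((q && q) && p)) -> ((q && q) && p)) = 4 -> 0 = 0
This gives 0 ≠ 4.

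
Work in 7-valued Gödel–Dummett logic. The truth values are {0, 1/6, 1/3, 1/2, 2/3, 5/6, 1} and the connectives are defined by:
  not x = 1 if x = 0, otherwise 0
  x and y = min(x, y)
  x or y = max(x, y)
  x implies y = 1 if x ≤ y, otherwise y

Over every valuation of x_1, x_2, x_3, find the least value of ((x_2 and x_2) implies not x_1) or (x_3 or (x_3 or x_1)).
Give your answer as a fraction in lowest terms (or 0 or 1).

Take x_1 = 1/6, x_2 = 1/6, x_3 = 0:
x_2 and x_2 = 1/6 and 1/6 = 1/6
not x_1 = not 1/6 = 0
(x_2 and x_2) implies not x_1 = 1/6 implies 0 = 0
x_3 or x_1 = 0 or 1/6 = 1/6
x_3 or (x_3 or x_1) = 0 or 1/6 = 1/6
((x_2 and x_2) implies not x_1) or (x_3 or (x_3 or x_1)) = 0 or 1/6 = 1/6
No assignment yields a value below 1/6, so this is the minimum.

1/6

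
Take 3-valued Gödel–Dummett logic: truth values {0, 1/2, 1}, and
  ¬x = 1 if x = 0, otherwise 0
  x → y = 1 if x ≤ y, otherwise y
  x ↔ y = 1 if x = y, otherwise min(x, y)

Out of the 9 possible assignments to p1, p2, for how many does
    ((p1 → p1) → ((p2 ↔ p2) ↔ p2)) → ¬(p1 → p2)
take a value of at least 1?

p1 = 0, p2 = 0 ↦ 1  ≥
p1 = 0, p2 = 1/2 ↦ 0  <
p1 = 0, p2 = 1 ↦ 0  <
p1 = 1/2, p2 = 0 ↦ 1  ≥
p1 = 1/2, p2 = 1/2 ↦ 0  <
p1 = 1/2, p2 = 1 ↦ 0  <
p1 = 1, p2 = 0 ↦ 1  ≥
p1 = 1, p2 = 1/2 ↦ 0  <
p1 = 1, p2 = 1 ↦ 0  <
So 3 of the 9 assignments meet the threshold.

3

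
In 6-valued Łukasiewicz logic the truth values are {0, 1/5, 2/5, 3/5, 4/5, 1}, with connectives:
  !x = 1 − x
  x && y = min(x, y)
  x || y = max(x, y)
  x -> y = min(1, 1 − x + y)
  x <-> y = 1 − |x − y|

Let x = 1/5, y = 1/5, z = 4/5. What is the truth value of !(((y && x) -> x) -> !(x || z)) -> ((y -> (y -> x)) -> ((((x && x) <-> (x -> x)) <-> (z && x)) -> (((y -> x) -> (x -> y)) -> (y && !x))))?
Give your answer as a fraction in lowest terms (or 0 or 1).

y && x = 1/5 && 1/5 = 1/5
(y && x) -> x = 1/5 -> 1/5 = 1
x || z = 1/5 || 4/5 = 4/5
!(x || z) = !4/5 = 1/5
((y && x) -> x) -> !(x || z) = 1 -> 1/5 = 1/5
!(((y && x) -> x) -> !(x || z)) = !1/5 = 4/5
y -> x = 1/5 -> 1/5 = 1
y -> (y -> x) = 1/5 -> 1 = 1
x && x = 1/5 && 1/5 = 1/5
x -> x = 1/5 -> 1/5 = 1
(x && x) <-> (x -> x) = 1/5 <-> 1 = 1/5
z && x = 4/5 && 1/5 = 1/5
((x && x) <-> (x -> x)) <-> (z && x) = 1/5 <-> 1/5 = 1
y -> x = 1/5 -> 1/5 = 1
x -> y = 1/5 -> 1/5 = 1
(y -> x) -> (x -> y) = 1 -> 1 = 1
!x = !1/5 = 4/5
y && !x = 1/5 && 4/5 = 1/5
((y -> x) -> (x -> y)) -> (y && !x) = 1 -> 1/5 = 1/5
(((x && x) <-> (x -> x)) <-> (z && x)) -> (((y -> x) -> (x -> y)) -> (y && !x)) = 1 -> 1/5 = 1/5
(y -> (y -> x)) -> ((((x && x) <-> (x -> x)) <-> (z && x)) -> (((y -> x) -> (x -> y)) -> (y && !x))) = 1 -> 1/5 = 1/5
!(((y && x) -> x) -> !(x || z)) -> ((y -> (y -> x)) -> ((((x && x) <-> (x -> x)) <-> (z && x)) -> (((y -> x) -> (x -> y)) -> (y && !x)))) = 4/5 -> 1/5 = 2/5

2/5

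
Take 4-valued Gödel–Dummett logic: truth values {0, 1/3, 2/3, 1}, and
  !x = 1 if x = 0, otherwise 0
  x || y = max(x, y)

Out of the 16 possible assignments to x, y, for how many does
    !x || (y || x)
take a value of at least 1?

x = 0, y = 0 ↦ 1  ≥
x = 0, y = 1/3 ↦ 1  ≥
x = 0, y = 2/3 ↦ 1  ≥
x = 0, y = 1 ↦ 1  ≥
x = 1/3, y = 0 ↦ 1/3  <
x = 1/3, y = 1/3 ↦ 1/3  <
x = 1/3, y = 2/3 ↦ 2/3  <
x = 1/3, y = 1 ↦ 1  ≥
x = 2/3, y = 0 ↦ 2/3  <
x = 2/3, y = 1/3 ↦ 2/3  <
x = 2/3, y = 2/3 ↦ 2/3  <
x = 2/3, y = 1 ↦ 1  ≥
x = 1, y = 0 ↦ 1  ≥
x = 1, y = 1/3 ↦ 1  ≥
x = 1, y = 2/3 ↦ 1  ≥
x = 1, y = 1 ↦ 1  ≥
So 10 of the 16 assignments meet the threshold.

10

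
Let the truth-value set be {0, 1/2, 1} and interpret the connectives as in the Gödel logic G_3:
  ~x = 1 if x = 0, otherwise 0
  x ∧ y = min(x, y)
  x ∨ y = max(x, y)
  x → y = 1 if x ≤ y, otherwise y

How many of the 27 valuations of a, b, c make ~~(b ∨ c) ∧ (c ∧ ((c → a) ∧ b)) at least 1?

1

value 1: 1 assignment (counts)
value 1/2: 7 assignments
value 0: 19 assignments
So 1 of the 27 assignments meets the threshold.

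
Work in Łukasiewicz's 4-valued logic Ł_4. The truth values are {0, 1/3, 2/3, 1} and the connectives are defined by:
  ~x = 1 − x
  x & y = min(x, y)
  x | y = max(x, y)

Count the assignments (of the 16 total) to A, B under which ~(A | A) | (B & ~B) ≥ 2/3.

8

A = 0, B = 0 ↦ 1  ≥
A = 0, B = 1/3 ↦ 1  ≥
A = 0, B = 2/3 ↦ 1  ≥
A = 0, B = 1 ↦ 1  ≥
A = 1/3, B = 0 ↦ 2/3  ≥
A = 1/3, B = 1/3 ↦ 2/3  ≥
A = 1/3, B = 2/3 ↦ 2/3  ≥
A = 1/3, B = 1 ↦ 2/3  ≥
A = 2/3, B = 0 ↦ 1/3  <
A = 2/3, B = 1/3 ↦ 1/3  <
A = 2/3, B = 2/3 ↦ 1/3  <
A = 2/3, B = 1 ↦ 1/3  <
A = 1, B = 0 ↦ 0  <
A = 1, B = 1/3 ↦ 1/3  <
A = 1, B = 2/3 ↦ 1/3  <
A = 1, B = 1 ↦ 0  <
So 8 of the 16 assignments meet the threshold.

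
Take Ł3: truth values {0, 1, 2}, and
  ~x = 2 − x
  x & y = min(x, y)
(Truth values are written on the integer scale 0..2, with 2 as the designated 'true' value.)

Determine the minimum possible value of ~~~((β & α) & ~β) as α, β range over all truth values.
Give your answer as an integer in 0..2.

Take α = 1, β = 1:
β & α = 1 & 1 = 1
~β = ~1 = 1
(β & α) & ~β = 1 & 1 = 1
~((β & α) & ~β) = ~1 = 1
~~((β & α) & ~β) = ~1 = 1
~~~((β & α) & ~β) = ~1 = 1
No assignment yields a value below 1, so this is the minimum.

1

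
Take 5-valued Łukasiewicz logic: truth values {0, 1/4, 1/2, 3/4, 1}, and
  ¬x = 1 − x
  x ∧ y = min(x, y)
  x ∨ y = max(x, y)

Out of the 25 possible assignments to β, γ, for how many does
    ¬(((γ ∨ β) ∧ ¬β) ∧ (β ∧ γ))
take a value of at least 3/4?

22

value 1: 13 assignments (counts)
value 3/4: 9 assignments (counts)
value 1/2: 3 assignments
So 22 of the 25 assignments meet the threshold.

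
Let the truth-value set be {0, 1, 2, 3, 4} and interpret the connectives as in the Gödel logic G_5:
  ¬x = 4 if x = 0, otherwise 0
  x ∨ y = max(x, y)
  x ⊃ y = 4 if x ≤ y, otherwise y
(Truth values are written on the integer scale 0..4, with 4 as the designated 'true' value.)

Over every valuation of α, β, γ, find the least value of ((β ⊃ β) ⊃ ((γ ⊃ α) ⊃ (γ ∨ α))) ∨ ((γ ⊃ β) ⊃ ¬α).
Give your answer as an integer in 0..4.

Take α = 1, β = 0, γ = 0:
β ⊃ β = 0 ⊃ 0 = 4
γ ⊃ α = 0 ⊃ 1 = 4
γ ∨ α = 0 ∨ 1 = 1
(γ ⊃ α) ⊃ (γ ∨ α) = 4 ⊃ 1 = 1
(β ⊃ β) ⊃ ((γ ⊃ α) ⊃ (γ ∨ α)) = 4 ⊃ 1 = 1
γ ⊃ β = 0 ⊃ 0 = 4
¬α = ¬1 = 0
(γ ⊃ β) ⊃ ¬α = 4 ⊃ 0 = 0
((β ⊃ β) ⊃ ((γ ⊃ α) ⊃ (γ ∨ α))) ∨ ((γ ⊃ β) ⊃ ¬α) = 1 ∨ 0 = 1
No assignment yields a value below 1, so this is the minimum.

1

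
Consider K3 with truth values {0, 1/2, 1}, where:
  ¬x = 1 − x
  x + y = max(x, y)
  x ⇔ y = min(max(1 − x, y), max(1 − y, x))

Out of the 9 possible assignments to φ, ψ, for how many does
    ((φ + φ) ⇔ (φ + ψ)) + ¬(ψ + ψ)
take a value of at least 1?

φ = 0, ψ = 0 ↦ 1  ≥
φ = 0, ψ = 1/2 ↦ 1/2  <
φ = 0, ψ = 1 ↦ 0  <
φ = 1/2, ψ = 0 ↦ 1  ≥
φ = 1/2, ψ = 1/2 ↦ 1/2  <
φ = 1/2, ψ = 1 ↦ 1/2  <
φ = 1, ψ = 0 ↦ 1  ≥
φ = 1, ψ = 1/2 ↦ 1  ≥
φ = 1, ψ = 1 ↦ 1  ≥
So 5 of the 9 assignments meet the threshold.

5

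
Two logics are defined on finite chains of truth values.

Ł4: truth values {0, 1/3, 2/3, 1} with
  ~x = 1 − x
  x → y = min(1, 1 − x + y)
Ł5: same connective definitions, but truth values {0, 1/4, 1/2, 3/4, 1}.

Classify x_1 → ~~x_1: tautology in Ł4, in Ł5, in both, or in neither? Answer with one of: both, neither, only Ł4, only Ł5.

In Ł4: every assignment gives 1 — tautology.
In Ł5: every assignment gives 1 — tautology.

both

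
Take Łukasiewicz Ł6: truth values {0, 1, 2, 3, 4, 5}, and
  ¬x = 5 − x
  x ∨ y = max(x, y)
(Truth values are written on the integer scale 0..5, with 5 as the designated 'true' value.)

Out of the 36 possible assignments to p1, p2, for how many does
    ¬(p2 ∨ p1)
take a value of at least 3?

value 5: 1 assignment (counts)
value 4: 3 assignments (counts)
value 3: 5 assignments (counts)
value 2: 7 assignments
value 1: 9 assignments
value 0: 11 assignments
So 9 of the 36 assignments meet the threshold.

9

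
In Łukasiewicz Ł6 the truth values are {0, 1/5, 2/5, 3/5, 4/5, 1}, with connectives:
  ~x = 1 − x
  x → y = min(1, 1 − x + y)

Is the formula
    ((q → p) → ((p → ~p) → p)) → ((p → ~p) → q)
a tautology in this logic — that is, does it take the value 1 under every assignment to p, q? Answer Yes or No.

Counterexample: take p = 1/5, q = 0.
q → p = 0 → 1/5 = 1
~p = ~1/5 = 4/5
p → ~p = 1/5 → 4/5 = 1
(p → ~p) → p = 1 → 1/5 = 1/5
(q → p) → ((p → ~p) → p) = 1 → 1/5 = 1/5
(p → ~p) → q = 1 → 0 = 0
((q → p) → ((p → ~p) → p)) → ((p → ~p) → q) = 1/5 → 0 = 4/5
This gives 4/5 ≠ 1.

No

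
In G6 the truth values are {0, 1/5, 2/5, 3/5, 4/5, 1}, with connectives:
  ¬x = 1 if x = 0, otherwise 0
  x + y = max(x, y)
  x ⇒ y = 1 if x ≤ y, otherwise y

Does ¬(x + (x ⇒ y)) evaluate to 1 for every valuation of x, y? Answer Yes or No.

No

Counterexample: take x = 0, y = 0.
x ⇒ y = 0 ⇒ 0 = 1
x + (x ⇒ y) = 0 + 1 = 1
¬(x + (x ⇒ y)) = ¬1 = 0
This gives 0 ≠ 1.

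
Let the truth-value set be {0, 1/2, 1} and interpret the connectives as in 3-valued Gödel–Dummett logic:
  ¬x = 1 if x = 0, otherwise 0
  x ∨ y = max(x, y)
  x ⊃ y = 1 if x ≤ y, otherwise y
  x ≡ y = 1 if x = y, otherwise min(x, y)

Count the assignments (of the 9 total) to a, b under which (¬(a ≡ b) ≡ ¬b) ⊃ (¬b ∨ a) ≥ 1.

a = 0, b = 0 ↦ 1  ≥
a = 0, b = 1/2 ↦ 1  ≥
a = 0, b = 1 ↦ 1  ≥
a = 1/2, b = 0 ↦ 1  ≥
a = 1/2, b = 1/2 ↦ 1/2  <
a = 1/2, b = 1 ↦ 1/2  <
a = 1, b = 0 ↦ 1  ≥
a = 1, b = 1/2 ↦ 1  ≥
a = 1, b = 1 ↦ 1  ≥
So 7 of the 9 assignments meet the threshold.

7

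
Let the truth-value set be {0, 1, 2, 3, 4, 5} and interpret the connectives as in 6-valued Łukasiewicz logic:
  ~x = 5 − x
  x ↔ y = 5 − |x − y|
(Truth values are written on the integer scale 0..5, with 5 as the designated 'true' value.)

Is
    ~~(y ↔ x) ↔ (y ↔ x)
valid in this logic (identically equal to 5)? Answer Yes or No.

Yes

At x = 5, y = 2, for instance:
y ↔ x = 2 ↔ 5 = 2
~(y ↔ x) = ~2 = 3
~~(y ↔ x) = ~3 = 2
~~(y ↔ x) ↔ (y ↔ x) = 2 ↔ 2 = 5
and checking the remaining 35 assignments likewise gives ≥ 5 in every case.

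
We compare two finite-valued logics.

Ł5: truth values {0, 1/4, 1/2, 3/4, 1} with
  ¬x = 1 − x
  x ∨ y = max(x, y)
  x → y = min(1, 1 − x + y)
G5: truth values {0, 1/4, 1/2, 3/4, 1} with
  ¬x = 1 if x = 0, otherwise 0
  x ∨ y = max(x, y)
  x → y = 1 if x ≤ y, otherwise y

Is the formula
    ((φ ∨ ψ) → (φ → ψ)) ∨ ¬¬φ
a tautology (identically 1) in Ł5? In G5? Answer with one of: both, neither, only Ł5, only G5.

In Ł5: at φ = 3/4, ψ = 0 the value is 3/4 — not a tautology.
In G5: every assignment gives 1 — tautology.

only G5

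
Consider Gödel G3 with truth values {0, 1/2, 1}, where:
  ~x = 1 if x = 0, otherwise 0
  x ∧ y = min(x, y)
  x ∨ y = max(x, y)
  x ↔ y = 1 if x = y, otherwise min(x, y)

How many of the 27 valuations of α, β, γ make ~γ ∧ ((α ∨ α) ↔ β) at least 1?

value 1: 3 assignments (counts)
value 1/2: 2 assignments
value 0: 22 assignments
So 3 of the 27 assignments meet the threshold.

3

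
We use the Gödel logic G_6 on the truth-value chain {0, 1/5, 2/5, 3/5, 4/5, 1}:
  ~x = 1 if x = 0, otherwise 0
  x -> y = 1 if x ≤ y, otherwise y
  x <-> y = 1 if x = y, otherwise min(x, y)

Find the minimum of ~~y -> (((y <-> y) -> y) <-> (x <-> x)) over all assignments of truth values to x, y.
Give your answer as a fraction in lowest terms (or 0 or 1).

1/5

Take x = 0, y = 1/5:
~y = ~1/5 = 0
~~y = ~0 = 1
y <-> y = 1/5 <-> 1/5 = 1
(y <-> y) -> y = 1 -> 1/5 = 1/5
x <-> x = 0 <-> 0 = 1
((y <-> y) -> y) <-> (x <-> x) = 1/5 <-> 1 = 1/5
~~y -> (((y <-> y) -> y) <-> (x <-> x)) = 1 -> 1/5 = 1/5
No assignment yields a value below 1/5, so this is the minimum.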